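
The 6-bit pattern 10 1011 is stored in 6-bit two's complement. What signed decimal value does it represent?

-21

MSB is 1, so the value is negative.
Invert: 010100. Add 1: 010101 = 21. So the value is −21.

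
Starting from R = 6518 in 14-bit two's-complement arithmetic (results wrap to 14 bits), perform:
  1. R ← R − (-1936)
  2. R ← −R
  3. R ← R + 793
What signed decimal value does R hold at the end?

-7661

Start: R = 6518 = 01100101110110.
R = 6518 − (-1936) = 8454; wraps to -7930 = 10000100000110
R = −(-7930) = 7930 = 01111011111010
R = 7930 + 793 = 8723; wraps to -7661 = 10001000010011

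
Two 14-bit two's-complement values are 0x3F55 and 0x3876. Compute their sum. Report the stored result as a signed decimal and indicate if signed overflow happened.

-2101; no overflow

0x3F55 = 11111101010101 = -171 (signed)
0x3876 = 11100001110110 = -1930 (signed)
  11111101010101
+ 11100001110110
= 11011111001011  (discard carry-out 1)
Result 11011111001011: MSB = 1 → 14283 − 16384 = -2101.
Both addends are negative and so is the stored result: no signed overflow.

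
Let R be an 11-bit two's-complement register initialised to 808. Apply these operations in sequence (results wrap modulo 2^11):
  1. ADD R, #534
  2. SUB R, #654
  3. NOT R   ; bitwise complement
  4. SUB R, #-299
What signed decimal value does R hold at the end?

-390

Start: R = 808 = 01100101000.
R = 808 + 534 = 1342; wraps to -706 = 10100111110
R = -706 − 654 = -1360; wraps to 688 = 01010110000
R = NOT 01010110000 = 10101001111 = -689
R = -689 − (-299) = -390 = 11001111010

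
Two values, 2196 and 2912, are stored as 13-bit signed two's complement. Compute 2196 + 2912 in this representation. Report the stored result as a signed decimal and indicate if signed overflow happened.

2196 → 0100010010100
2912 → 0101101100000
  0100010010100
+ 0101101100000
= 1001111110100
Result 1001111110100: MSB = 1 → 5108 − 8192 = -3084.
Both addends are non-negative but the stored result is negative: signed overflow. The true value 2196 + 2912 = 5108 lies outside [-4096, 4095].

-3084; overflow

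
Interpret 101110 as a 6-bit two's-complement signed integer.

MSB is 1, so the value is negative.
Unsigned reading: 46. Subtract 2^6 = 64: 46 − 64 = -18.

-18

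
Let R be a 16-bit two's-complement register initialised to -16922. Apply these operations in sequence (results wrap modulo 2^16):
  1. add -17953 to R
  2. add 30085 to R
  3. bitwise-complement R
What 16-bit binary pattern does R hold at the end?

0001001010110101

Start: R = -16922 = 1011110111100110.
R = -16922 + (-17953) = -34875; wraps to 30661 = 0111011111000101
R = 30661 + 30085 = 60746; wraps to -4790 = 1110110101001010
R = NOT 1110110101001010 = 0001001010110101 = 4789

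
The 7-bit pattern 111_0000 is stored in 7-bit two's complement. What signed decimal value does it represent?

-16

MSB is 1, so the value is negative.
Unsigned reading: 112. Subtract 2^7 = 128: 112 − 128 = -16.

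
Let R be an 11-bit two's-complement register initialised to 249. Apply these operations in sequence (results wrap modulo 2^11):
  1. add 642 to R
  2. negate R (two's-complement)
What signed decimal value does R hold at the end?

Start: R = 249 = 00011111001.
R = 249 + 642 = 891 = 01101111011
R = −(891) = -891 = 10010000101

-891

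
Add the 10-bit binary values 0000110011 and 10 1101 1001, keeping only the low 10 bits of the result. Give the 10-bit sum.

1100001100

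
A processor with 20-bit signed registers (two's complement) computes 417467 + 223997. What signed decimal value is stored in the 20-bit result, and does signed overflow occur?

-407112; overflow

417467 → 01100101111010111011
223997 → 00110110101011111101
  01100101111010111011
+ 00110110101011111101
= 10011100100110111000
Result 10011100100110111000: MSB = 1 → 641464 − 1048576 = -407112.
Both addends are non-negative but the stored result is negative: signed overflow. The true value 417467 + 223997 = 641464 lies outside [-524288, 524287].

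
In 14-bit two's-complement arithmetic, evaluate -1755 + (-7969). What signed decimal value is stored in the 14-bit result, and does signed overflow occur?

-1755 → 11100100100101
-7969 → 10000011011111
  11100100100101
+ 10000011011111
= 01101000000100  (discard carry-out 1)
Result 01101000000100: MSB = 0 → value 6660.
Both addends are negative but the stored result is non-negative: signed overflow. The true value -1755 + (-7969) = -9724 lies outside [-8192, 8191].

6660; overflow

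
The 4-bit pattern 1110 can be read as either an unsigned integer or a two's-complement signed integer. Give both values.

Unsigned: 1110 = 14.
Signed: MSB=1 → 14 − 16 = -2.

unsigned = 14, signed = -2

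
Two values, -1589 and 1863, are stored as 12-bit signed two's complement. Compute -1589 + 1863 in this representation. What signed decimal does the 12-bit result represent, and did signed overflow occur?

274; no overflow

-1589 → 100111001011
1863 → 011101000111
  100111001011
+ 011101000111
= 000100010010  (discard carry-out 1)
Result 000100010010: MSB = 0 → value 274.
Addends have opposite signs, so signed overflow cannot occur.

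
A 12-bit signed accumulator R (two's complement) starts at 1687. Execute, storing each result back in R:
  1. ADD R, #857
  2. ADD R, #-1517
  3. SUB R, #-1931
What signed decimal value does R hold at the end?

Start: R = 1687 = 011010010111.
R = 1687 + 857 = 2544; wraps to -1552 = 100111110000
R = -1552 + (-1517) = -3069; wraps to 1027 = 010000000011
R = 1027 − (-1931) = 2958; wraps to -1138 = 101110001110

-1138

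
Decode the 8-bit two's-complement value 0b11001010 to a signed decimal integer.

MSB is 1, so the value is negative.
Invert: 00110101. Add 1: 00110110 = 54. So the value is −54.

-54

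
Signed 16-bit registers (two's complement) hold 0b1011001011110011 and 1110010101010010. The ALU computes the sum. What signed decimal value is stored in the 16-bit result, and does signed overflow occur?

-26555; no overflow

0b1011001011110011 → 1011001011110011 = -19725 (signed)
1110010101010010 = -6830 (signed)
  1011001011110011
+ 1110010101010010
= 1001100001000101  (discard carry-out 1)
Result 1001100001000101: MSB = 1 → 38981 − 65536 = -26555.
Both addends are negative and so is the stored result: no signed overflow.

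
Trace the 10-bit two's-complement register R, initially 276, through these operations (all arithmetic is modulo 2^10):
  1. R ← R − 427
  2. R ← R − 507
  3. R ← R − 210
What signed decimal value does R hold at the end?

156

Start: R = 276 = 0100010100.
R = 276 − 427 = -151 = 1101101001
R = -151 − 507 = -658; wraps to 366 = 0101101110
R = 366 − 210 = 156 = 0010011100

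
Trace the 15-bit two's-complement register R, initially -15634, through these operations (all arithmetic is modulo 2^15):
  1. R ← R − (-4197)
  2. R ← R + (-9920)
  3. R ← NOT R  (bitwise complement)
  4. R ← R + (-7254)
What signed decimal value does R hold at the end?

Start: R = -15634 = 100001011101110.
R = -15634 − (-4197) = -11437 = 101001101010011
R = -11437 + (-9920) = -21357; wraps to 11411 = 010110010010011
R = NOT 010110010010011 = 101001101101100 = -11412
R = -11412 + (-7254) = -18666; wraps to 14102 = 011011100010110

14102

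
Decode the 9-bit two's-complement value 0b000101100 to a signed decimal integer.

MSB is 0, so the value is non-negative: 000101100 = 44.

44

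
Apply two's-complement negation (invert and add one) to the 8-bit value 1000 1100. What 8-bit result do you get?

01110100

Invert: 01110011. Add 1: 01110100.
Check: 10001100 = -116, 01110100 = 116.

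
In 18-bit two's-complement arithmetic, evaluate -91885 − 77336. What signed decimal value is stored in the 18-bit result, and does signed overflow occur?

92923; overflow

-91885 → 101001100100010011
77336 → 010010111000011000
Subtract via negate-and-add: invert 010010111000011000 + 1 = 101101000111101000 (i.e. -77336).
  101001100100010011
+ 101101000111101000
= 010110101011111011  (discard carry-out 1)
Result 010110101011111011: MSB = 0 → value 92923.
Both addends (after negating the subtrahend) are negative but the stored result is non-negative: signed overflow. The true value -91885 − 77336 = -169221 lies outside [-131072, 131071].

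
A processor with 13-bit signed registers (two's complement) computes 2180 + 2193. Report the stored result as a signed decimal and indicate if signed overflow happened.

-3819; overflow

2180 → 0100010000100
2193 → 0100010010001
  0100010000100
+ 0100010010001
= 1000100010101
Result 1000100010101: MSB = 1 → 4373 − 8192 = -3819.
Both addends are non-negative but the stored result is negative: signed overflow. The true value 2180 + 2193 = 4373 lies outside [-4096, 4095].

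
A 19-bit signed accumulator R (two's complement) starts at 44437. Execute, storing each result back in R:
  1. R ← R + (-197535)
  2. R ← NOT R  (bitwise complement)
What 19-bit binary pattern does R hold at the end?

Start: R = 44437 = 0001010110110010101.
R = 44437 + (-197535) = -153098 = 1011010100111110110
R = NOT 1011010100111110110 = 0100101011000001001 = 153097

0100101011000001001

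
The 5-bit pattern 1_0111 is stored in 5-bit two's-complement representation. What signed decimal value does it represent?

-9

MSB is 1, so the value is negative.
Invert: 01000. Add 1: 01001 = 9. So the value is −9.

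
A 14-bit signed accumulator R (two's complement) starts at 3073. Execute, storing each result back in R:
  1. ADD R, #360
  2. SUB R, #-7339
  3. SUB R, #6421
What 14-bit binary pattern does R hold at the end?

01000011111111

Start: R = 3073 = 00110000000001.
R = 3073 + 360 = 3433 = 00110101101001
R = 3433 − (-7339) = 10772; wraps to -5612 = 10101000010100
R = -5612 − 6421 = -12033; wraps to 4351 = 01000011111111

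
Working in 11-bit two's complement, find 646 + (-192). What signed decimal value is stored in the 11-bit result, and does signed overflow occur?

646 → 01010000110
-192 → 11101000000
  01010000110
+ 11101000000
= 00111000110  (discard carry-out 1)
Result 00111000110: MSB = 0 → value 454.
Addends have opposite signs, so signed overflow cannot occur.

454; no overflow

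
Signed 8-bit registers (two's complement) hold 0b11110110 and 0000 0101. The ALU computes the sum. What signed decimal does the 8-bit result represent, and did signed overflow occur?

-5; no overflow

0b11110110 → 11110110 = -10 (signed)
0000 0101 → 00000101 = 5 (signed)
  11110110
+ 00000101
= 11111011
Result 11111011: MSB = 1 → 251 − 256 = -5.
Addends have opposite signs, so signed overflow cannot occur.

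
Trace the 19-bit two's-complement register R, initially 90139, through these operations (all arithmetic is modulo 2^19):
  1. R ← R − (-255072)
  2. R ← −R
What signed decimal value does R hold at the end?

179077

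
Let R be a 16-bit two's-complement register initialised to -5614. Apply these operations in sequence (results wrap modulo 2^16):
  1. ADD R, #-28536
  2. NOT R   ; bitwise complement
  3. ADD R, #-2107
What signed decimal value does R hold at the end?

32042

Start: R = -5614 = 1110101000010010.
R = -5614 + (-28536) = -34150; wraps to 31386 = 0111101010011010
R = NOT 0111101010011010 = 1000010101100101 = -31387
R = -31387 + (-2107) = -33494; wraps to 32042 = 0111110100101010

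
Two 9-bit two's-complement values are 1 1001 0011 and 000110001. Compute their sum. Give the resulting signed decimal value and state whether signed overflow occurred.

1 1001 0011 → 110010011 = -109 (signed)
000110001 = 49 (signed)
  110010011
+ 000110001
= 111000100
Result 111000100: MSB = 1 → 452 − 512 = -60.
Addends have opposite signs, so signed overflow cannot occur.

-60; no overflow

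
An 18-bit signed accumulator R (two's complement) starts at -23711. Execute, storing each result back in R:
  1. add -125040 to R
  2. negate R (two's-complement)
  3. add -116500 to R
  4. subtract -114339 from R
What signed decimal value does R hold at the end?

-115554

Start: R = -23711 = 111010001101100001.
R = -23711 + (-125040) = -148751; wraps to 113393 = 011011101011110001
R = −(113393) = -113393 = 100100010100001111
R = -113393 + (-116500) = -229893; wraps to 32251 = 000111110111111011
R = 32251 − (-114339) = 146590; wraps to -115554 = 100011110010011110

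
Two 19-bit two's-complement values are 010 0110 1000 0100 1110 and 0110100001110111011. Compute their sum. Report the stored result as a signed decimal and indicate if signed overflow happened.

010 0110 1000 0100 1110 → 0100110100001001110 = 157774 (signed)
0110100001110111011 = 213947 (signed)
  0100110100001001110
+ 0110100001110111011
= 1011010110000001001
Result 1011010110000001001: MSB = 1 → 371721 − 524288 = -152567.
Both addends are non-negative but the stored result is negative: signed overflow. The true value 157774 + 213947 = 371721 lies outside [-262144, 262143].

-152567; overflow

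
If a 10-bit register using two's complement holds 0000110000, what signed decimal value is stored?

MSB is 0, so the value is non-negative: 0000110000 = 48.

48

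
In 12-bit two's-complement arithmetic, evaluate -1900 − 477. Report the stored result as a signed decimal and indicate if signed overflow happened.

1719; overflow

-1900 → 100010010100
477 → 000111011101
Subtract via negate-and-add: invert 000111011101 + 1 = 111000100011 (i.e. -477).
  100010010100
+ 111000100011
= 011010110111  (discard carry-out 1)
Result 011010110111: MSB = 0 → value 1719.
Both addends (after negating the subtrahend) are negative but the stored result is non-negative: signed overflow. The true value -1900 − 477 = -2377 lies outside [-2048, 2047].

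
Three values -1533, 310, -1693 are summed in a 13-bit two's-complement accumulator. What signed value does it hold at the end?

-2916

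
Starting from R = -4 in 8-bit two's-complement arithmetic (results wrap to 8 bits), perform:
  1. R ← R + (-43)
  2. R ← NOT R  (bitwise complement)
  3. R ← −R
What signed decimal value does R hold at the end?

-46

Start: R = -4 = 11111100.
R = -4 + (-43) = -47 = 11010001
R = NOT 11010001 = 00101110 = 46
R = −(46) = -46 = 11010010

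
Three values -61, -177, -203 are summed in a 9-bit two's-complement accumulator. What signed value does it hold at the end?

71

-61 + (-177) = -238 (100010010)
-238 + (-203) = -441 → wraps to 71 (001000111)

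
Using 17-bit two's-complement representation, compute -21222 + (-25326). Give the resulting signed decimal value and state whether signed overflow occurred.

-21222 → 11010110100011010
-25326 → 11001110100010010
  11010110100011010
+ 11001110100010010
= 10100101000101100  (discard carry-out 1)
Result 10100101000101100: MSB = 1 → 84524 − 131072 = -46548.
Both addends are negative and so is the stored result: no signed overflow.

-46548; no overflow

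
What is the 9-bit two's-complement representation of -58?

111000110

|-58| = 58 = 000111010 in 9 bits.
Invert the bits: 111000101. Add 1: 111000110.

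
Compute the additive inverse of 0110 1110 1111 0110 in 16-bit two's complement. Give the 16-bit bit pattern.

Invert: 1001000100001001. Add 1: 1001000100001010.

1001000100001010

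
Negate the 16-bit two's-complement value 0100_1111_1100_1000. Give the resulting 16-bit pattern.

1011000000111000

Invert: 1011000000110111. Add 1: 1011000000111000.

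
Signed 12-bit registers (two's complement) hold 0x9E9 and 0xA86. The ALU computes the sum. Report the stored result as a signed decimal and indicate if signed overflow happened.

0x9E9 = 100111101001 = -1559 (signed)
0xA86 = 101010000110 = -1402 (signed)
  100111101001
+ 101010000110
= 010001101111  (discard carry-out 1)
Result 010001101111: MSB = 0 → value 1135.
Both addends are negative but the stored result is non-negative: signed overflow. The true value -1559 + (-1402) = -2961 lies outside [-2048, 2047].

1135; overflow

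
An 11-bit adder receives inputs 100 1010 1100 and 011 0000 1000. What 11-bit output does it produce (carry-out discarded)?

  10010101100
+ 01100001000
= 11110110100

11110110100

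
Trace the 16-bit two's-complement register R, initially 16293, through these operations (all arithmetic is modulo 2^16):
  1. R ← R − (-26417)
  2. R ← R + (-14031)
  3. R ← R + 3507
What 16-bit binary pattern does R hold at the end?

0111110110111010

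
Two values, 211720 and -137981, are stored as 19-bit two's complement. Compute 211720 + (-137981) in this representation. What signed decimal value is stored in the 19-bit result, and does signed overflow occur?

211720 → 0110011101100001000
-137981 → 1011110010100000011
  0110011101100001000
+ 1011110010100000011
= 0010010000000001011  (discard carry-out 1)
Result 0010010000000001011: MSB = 0 → value 73739.
Addends have opposite signs, so signed overflow cannot occur.

73739; no overflow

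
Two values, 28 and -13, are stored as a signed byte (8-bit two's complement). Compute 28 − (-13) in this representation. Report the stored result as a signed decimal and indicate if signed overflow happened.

41; no overflow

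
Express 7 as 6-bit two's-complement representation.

7 is non-negative, so write it directly in 6 bits: 000111.

000111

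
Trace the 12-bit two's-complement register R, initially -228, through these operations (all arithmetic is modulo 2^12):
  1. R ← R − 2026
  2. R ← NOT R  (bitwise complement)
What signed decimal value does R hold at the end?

-1843

Start: R = -228 = 111100011100.
R = -228 − 2026 = -2254; wraps to 1842 = 011100110010
R = NOT 011100110010 = 100011001101 = -1843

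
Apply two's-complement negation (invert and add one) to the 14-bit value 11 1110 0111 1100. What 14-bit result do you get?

00000110000100

Invert: 00000110000011. Add 1: 00000110000100.
Check: 11111001111100 = -388, 00000110000100 = 388.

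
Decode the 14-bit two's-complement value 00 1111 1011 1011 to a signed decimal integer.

4027

MSB is 0, so the value is non-negative: 00111110111011 = 4027.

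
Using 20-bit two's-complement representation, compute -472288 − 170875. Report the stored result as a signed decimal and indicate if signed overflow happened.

-472288 → 10001100101100100000
170875 → 00101001101101111011
Subtract via negate-and-add: invert 00101001101101111011 + 1 = 11010110010010000101 (i.e. -170875).
  10001100101100100000
+ 11010110010010000101
= 01100010111110100101  (discard carry-out 1)
Result 01100010111110100101: MSB = 0 → value 405413.
Both addends (after negating the subtrahend) are negative but the stored result is non-negative: signed overflow. The true value -472288 − 170875 = -643163 lies outside [-524288, 524287].

405413; overflow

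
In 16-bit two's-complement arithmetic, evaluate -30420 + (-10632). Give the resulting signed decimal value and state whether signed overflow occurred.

-30420 → 1000100100101100
-10632 → 1101011001111000
  1000100100101100
+ 1101011001111000
= 0101111110100100  (discard carry-out 1)
Result 0101111110100100: MSB = 0 → value 24484.
Both addends are negative but the stored result is non-negative: signed overflow. The true value -30420 + (-10632) = -41052 lies outside [-32768, 32767].

24484; overflow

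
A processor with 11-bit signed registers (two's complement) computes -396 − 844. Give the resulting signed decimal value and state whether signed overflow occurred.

808; overflow

-396 → 11001110100
844 → 01101001100
Subtract via negate-and-add: invert 01101001100 + 1 = 10010110100 (i.e. -844).
  11001110100
+ 10010110100
= 01100101000  (discard carry-out 1)
Result 01100101000: MSB = 0 → value 808.
Both addends (after negating the subtrahend) are negative but the stored result is non-negative: signed overflow. The true value -396 − 844 = -1240 lies outside [-1024, 1023].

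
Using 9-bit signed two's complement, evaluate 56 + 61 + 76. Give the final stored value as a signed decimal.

193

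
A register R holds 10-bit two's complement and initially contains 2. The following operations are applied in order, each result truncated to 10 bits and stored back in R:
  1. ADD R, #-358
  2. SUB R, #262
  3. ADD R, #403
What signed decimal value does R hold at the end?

-215

Start: R = 2 = 0000000010.
R = 2 + (-358) = -356 = 1010011100
R = -356 − 262 = -618; wraps to 406 = 0110010110
R = 406 + 403 = 809; wraps to -215 = 1100101001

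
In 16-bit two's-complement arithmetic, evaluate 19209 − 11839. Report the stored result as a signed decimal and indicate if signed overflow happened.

7370; no overflow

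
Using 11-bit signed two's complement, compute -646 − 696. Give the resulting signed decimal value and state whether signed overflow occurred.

706; overflow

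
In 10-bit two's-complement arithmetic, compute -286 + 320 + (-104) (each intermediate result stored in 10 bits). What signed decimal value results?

-70

-286 + 320 = 34 (0000100010)
34 + (-104) = -70 (1110111010)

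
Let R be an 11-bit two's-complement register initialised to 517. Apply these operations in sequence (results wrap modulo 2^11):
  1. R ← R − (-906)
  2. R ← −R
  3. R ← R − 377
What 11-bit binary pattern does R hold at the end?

Start: R = 517 = 01000000101.
R = 517 − (-906) = 1423; wraps to -625 = 10110001111
R = −(-625) = 625 = 01001110001
R = 625 − 377 = 248 = 00011111000

00011111000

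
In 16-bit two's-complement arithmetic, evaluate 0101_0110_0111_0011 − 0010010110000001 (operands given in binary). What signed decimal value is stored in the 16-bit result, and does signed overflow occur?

12530; no overflow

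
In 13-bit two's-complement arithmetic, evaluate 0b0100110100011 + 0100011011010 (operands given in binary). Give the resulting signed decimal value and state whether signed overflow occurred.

-3459; overflow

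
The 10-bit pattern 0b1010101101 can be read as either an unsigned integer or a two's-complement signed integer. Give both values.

Unsigned: 1010101101 = 685.
Signed: MSB=1 → 685 − 1024 = -339.

unsigned = 685, signed = -339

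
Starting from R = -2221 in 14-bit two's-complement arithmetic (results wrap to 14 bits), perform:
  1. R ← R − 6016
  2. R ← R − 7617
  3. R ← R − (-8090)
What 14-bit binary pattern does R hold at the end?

10000110101100

Start: R = -2221 = 11011101010011.
R = -2221 − 6016 = -8237; wraps to 8147 = 01111111010011
R = 8147 − 7617 = 530 = 00001000010010
R = 530 − (-8090) = 8620; wraps to -7764 = 10000110101100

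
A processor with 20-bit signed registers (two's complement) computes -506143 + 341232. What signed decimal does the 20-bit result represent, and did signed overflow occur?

-164911; no overflow

-506143 → 10000100011011100001
341232 → 01010011010011110000
  10000100011011100001
+ 01010011010011110000
= 11010111101111010001
Result 11010111101111010001: MSB = 1 → 883665 − 1048576 = -164911.
Addends have opposite signs, so signed overflow cannot occur.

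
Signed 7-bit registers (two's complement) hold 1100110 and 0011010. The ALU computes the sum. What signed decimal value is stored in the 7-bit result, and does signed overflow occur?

0; no overflow

1100110 = -26 (signed)
0011010 = 26 (signed)
  1100110
+ 0011010
= 0000000  (discard carry-out 1)
Result 0000000: MSB = 0 → value 0.
Addends have opposite signs, so signed overflow cannot occur.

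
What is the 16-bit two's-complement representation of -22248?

|-22248| = 22248 = 0101011011101000 in 16 bits.
Invert the bits: 1010100100010111. Add 1: 1010100100011000.
Check: 1010100100011000 reads as 43288 − 65536 = -22248.

1010100100011000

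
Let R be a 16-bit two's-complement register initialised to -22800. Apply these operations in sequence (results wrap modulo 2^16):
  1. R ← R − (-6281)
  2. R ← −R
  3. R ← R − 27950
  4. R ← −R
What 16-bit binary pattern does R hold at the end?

0010110010100111

Start: R = -22800 = 1010011011110000.
R = -22800 − (-6281) = -16519 = 1011111101111001
R = −(-16519) = 16519 = 0100000010000111
R = 16519 − 27950 = -11431 = 1101001101011001
R = −(-11431) = 11431 = 0010110010100111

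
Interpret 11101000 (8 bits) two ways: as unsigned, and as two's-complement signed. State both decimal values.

Unsigned: 11101000 = 232.
Signed: MSB=1 → 232 − 256 = -24.

unsigned = 232, signed = -24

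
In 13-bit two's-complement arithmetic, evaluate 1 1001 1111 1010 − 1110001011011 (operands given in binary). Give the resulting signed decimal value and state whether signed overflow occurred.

1 1001 1111 1010 → 1100111111010 = -1542 (signed)
1110001011011 = -933 (signed)
Subtract via negate-and-add: invert 1110001011011 + 1 = 0001110100101 (i.e. 933).
  1100111111010
+ 0001110100101
= 1110110011111
Result 1110110011111: MSB = 1 → 7583 − 8192 = -609.
Addends (after negating the subtrahend) have opposite signs, so signed overflow cannot occur.

-609; no overflow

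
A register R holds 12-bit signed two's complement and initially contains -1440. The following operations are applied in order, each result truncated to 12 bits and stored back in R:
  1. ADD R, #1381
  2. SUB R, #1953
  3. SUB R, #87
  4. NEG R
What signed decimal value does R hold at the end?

-1997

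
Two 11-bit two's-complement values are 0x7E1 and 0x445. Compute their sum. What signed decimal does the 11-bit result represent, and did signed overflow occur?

-986; no overflow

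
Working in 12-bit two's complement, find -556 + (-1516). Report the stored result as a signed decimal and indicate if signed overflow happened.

2024; overflow

-556 → 110111010100
-1516 → 101000010100
  110111010100
+ 101000010100
= 011111101000  (discard carry-out 1)
Result 011111101000: MSB = 0 → value 2024.
Both addends are negative but the stored result is non-negative: signed overflow. The true value -556 + (-1516) = -2072 lies outside [-2048, 2047].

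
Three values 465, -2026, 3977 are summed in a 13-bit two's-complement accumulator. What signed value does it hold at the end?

2416

465 + (-2026) = -1561 (1100111100111)
-1561 + 3977 = 2416 (0100101110000)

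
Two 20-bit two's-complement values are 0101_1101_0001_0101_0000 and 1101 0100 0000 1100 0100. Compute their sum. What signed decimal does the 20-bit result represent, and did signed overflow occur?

0101_1101_0001_0101_0000 → 01011101000101010000 = 381264 (signed)
1101 0100 0000 1100 0100 → 11010100000011000100 = -180028 (signed)
  01011101000101010000
+ 11010100000011000100
= 00110001001000010100  (discard carry-out 1)
Result 00110001001000010100: MSB = 0 → value 201236.
Addends have opposite signs, so signed overflow cannot occur.

201236; no overflow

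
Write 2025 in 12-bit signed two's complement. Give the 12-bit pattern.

011111101001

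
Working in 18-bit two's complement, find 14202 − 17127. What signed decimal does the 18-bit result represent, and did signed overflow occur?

14202 → 000011011101111010
17127 → 000100001011100111
Subtract via negate-and-add: invert 000100001011100111 + 1 = 111011110100011001 (i.e. -17127).
  000011011101111010
+ 111011110100011001
= 111111010010010011
Result 111111010010010011: MSB = 1 → 259219 − 262144 = -2925.
Addends (after negating the subtrahend) have opposite signs, so signed overflow cannot occur.

-2925; no overflow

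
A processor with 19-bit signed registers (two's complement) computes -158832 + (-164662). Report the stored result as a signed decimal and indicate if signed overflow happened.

-158832 → 1011001001110010000
-164662 → 1010111110011001010
  1011001001110010000
+ 1010111110011001010
= 0110001000001011010  (discard carry-out 1)
Result 0110001000001011010: MSB = 0 → value 200794.
Both addends are negative but the stored result is non-negative: signed overflow. The true value -158832 + (-164662) = -323494 lies outside [-262144, 262143].

200794; overflow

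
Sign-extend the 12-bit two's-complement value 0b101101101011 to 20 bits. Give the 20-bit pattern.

MSB of 101101101011 is 1; replicate it into the new high bits.
11111111|101101101011 → 11111111101101101011 (still -1173).

11111111101101101011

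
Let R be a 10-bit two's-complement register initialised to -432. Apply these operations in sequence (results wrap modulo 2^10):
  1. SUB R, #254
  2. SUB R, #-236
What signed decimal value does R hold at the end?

-450

Start: R = -432 = 1001010000.
R = -432 − 254 = -686; wraps to 338 = 0101010010
R = 338 − (-236) = 574; wraps to -450 = 1000111110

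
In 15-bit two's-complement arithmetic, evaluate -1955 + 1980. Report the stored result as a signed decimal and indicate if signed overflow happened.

-1955 → 111100001011101
1980 → 000011110111100
  111100001011101
+ 000011110111100
= 000000000011001  (discard carry-out 1)
Result 000000000011001: MSB = 0 → value 25.
Addends have opposite signs, so signed overflow cannot occur.

25; no overflow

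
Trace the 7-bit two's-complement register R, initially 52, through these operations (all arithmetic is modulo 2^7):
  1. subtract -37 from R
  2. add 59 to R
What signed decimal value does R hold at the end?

20

Start: R = 52 = 0110100.
R = 52 − (-37) = 89; wraps to -39 = 1011001
R = -39 + 59 = 20 = 0010100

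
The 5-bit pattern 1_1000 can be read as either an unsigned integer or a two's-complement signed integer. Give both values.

unsigned = 24, signed = -8

Unsigned: 11000 = 24.
Signed: MSB=1 → 24 − 32 = -8.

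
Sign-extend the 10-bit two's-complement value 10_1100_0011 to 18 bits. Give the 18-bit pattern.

MSB of 1011000011 is 1; replicate it into the new high bits.
11111111|1011000011 → 111111111011000011 (still -317).

111111111011000011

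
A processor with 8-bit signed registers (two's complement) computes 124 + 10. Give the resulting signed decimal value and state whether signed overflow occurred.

124 → 01111100
10 → 00001010
  01111100
+ 00001010
= 10000110
Result 10000110: MSB = 1 → 134 − 256 = -122.
Both addends are non-negative but the stored result is negative: signed overflow. The true value 124 + 10 = 134 lies outside [-128, 127].

-122; overflow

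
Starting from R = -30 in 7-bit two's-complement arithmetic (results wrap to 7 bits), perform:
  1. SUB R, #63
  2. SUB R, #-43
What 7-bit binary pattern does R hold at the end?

1001110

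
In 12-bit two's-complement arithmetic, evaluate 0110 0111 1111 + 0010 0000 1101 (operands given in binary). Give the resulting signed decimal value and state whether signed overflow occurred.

-1908; overflow

0110 0111 1111 → 011001111111 = 1663 (signed)
0010 0000 1101 → 001000001101 = 525 (signed)
  011001111111
+ 001000001101
= 100010001100
Result 100010001100: MSB = 1 → 2188 − 4096 = -1908.
Both addends are non-negative but the stored result is negative: signed overflow. The true value 1663 + 525 = 2188 lies outside [-2048, 2047].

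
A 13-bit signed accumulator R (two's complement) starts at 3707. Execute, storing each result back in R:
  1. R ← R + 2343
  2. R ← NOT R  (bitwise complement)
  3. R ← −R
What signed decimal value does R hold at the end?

Start: R = 3707 = 0111001111011.
R = 3707 + 2343 = 6050; wraps to -2142 = 1011110100010
R = NOT 1011110100010 = 0100001011101 = 2141
R = −(2141) = -2141 = 1011110100011

-2141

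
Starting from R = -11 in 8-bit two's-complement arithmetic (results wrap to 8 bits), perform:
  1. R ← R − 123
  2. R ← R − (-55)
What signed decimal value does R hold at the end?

-79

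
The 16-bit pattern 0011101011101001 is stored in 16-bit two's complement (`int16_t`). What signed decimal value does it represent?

MSB is 0, so the value is non-negative: 0011101011101001 = 15081.

15081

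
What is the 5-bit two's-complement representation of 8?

8 is non-negative, so write it directly in 5 bits: 01000.

01000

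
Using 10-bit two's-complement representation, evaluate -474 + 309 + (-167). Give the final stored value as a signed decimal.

-332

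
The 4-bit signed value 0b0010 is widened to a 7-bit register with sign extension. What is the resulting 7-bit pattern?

0000010

MSB of 0010 is 0; replicate it into the new high bits.
000|0010 → 0000010 (still 2).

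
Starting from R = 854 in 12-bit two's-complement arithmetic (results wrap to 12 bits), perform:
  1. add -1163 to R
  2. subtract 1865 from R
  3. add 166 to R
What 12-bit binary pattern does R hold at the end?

100000101000

Start: R = 854 = 001101010110.
R = 854 + (-1163) = -309 = 111011001011
R = -309 − 1865 = -2174; wraps to 1922 = 011110000010
R = 1922 + 166 = 2088; wraps to -2008 = 100000101000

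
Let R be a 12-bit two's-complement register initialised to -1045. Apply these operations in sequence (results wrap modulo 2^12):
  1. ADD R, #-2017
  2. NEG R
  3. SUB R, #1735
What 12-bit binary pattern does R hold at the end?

Start: R = -1045 = 101111101011.
R = -1045 + (-2017) = -3062; wraps to 1034 = 010000001010
R = −(1034) = -1034 = 101111110110
R = -1034 − 1735 = -2769; wraps to 1327 = 010100101111

010100101111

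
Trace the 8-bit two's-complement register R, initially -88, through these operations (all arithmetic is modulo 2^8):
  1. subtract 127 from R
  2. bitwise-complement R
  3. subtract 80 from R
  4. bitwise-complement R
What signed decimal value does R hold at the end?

121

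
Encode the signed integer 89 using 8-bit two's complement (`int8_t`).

89 is non-negative, so write it directly in 8 bits: 01011001.

01011001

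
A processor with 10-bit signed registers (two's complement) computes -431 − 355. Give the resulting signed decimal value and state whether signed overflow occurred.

-431 → 1001010001
355 → 0101100011
Subtract via negate-and-add: invert 0101100011 + 1 = 1010011101 (i.e. -355).
  1001010001
+ 1010011101
= 0011101110  (discard carry-out 1)
Result 0011101110: MSB = 0 → value 238.
Both addends (after negating the subtrahend) are negative but the stored result is non-negative: signed overflow. The true value -431 − 355 = -786 lies outside [-512, 511].

238; overflow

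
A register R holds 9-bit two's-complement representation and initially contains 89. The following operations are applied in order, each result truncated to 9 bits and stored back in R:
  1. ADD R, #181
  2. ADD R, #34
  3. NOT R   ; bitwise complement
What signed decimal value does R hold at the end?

Start: R = 89 = 001011001.
R = 89 + 181 = 270; wraps to -242 = 100001110
R = -242 + 34 = -208 = 100110000
R = NOT 100110000 = 011001111 = 207

207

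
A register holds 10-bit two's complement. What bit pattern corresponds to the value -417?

1001011111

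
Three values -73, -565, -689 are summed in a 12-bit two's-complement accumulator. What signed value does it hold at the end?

-1327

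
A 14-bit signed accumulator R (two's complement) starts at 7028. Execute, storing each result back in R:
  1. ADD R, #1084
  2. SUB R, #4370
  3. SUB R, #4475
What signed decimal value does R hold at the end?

-733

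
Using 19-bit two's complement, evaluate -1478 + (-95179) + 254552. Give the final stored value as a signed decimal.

157895

-1478 + (-95179) = -96657 (1101000011001101111)
-96657 + 254552 = 157895 (0100110100011000111)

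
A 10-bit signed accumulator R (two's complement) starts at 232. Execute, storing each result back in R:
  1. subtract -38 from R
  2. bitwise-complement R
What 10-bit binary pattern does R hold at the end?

1011110001

Start: R = 232 = 0011101000.
R = 232 − (-38) = 270 = 0100001110
R = NOT 0100001110 = 1011110001 = -271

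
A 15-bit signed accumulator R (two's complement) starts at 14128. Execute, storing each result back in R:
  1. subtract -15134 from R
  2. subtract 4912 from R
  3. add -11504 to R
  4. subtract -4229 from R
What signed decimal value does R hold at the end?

-15693

Start: R = 14128 = 011011100110000.
R = 14128 − (-15134) = 29262; wraps to -3506 = 111001001001110
R = -3506 − 4912 = -8418 = 101111100011110
R = -8418 + (-11504) = -19922; wraps to 12846 = 011001000101110
R = 12846 − (-4229) = 17075; wraps to -15693 = 100001010110011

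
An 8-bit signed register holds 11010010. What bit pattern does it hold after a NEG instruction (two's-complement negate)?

00101110

Invert: 00101101. Add 1: 00101110.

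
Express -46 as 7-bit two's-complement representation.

1010010

|-46| = 46 = 0101110 in 7 bits.
Invert the bits: 1010001. Add 1: 1010010.
Check: 1010010 reads as 82 − 128 = -46.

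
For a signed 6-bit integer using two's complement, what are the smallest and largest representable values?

min = -32, max = 31

Minimum: −2^5 = -32.
Maximum: 2^5 − 1 = 31.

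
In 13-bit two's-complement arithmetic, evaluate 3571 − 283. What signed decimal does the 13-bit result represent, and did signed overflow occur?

3571 → 0110111110011
283 → 0000100011011
Subtract via negate-and-add: invert 0000100011011 + 1 = 1111011100101 (i.e. -283).
  0110111110011
+ 1111011100101
= 0110011011000  (discard carry-out 1)
Result 0110011011000: MSB = 0 → value 3288.
Addends (after negating the subtrahend) have opposite signs, so signed overflow cannot occur.

3288; no overflow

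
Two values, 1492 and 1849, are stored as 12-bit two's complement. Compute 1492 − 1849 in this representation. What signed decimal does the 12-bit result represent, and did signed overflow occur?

1492 → 010111010100
1849 → 011100111001
Subtract via negate-and-add: invert 011100111001 + 1 = 100011000111 (i.e. -1849).
  010111010100
+ 100011000111
= 111010011011
Result 111010011011: MSB = 1 → 3739 − 4096 = -357.
Addends (after negating the subtrahend) have opposite signs, so signed overflow cannot occur.

-357; no overflow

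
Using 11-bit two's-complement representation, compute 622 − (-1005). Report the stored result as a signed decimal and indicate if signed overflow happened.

-421; overflow

622 → 01001101110
-1005 → 10000010011
Subtract via negate-and-add: invert 10000010011 + 1 = 01111101101 (i.e. 1005).
  01001101110
+ 01111101101
= 11001011011
Result 11001011011: MSB = 1 → 1627 − 2048 = -421.
Both addends (after negating the subtrahend) are non-negative but the stored result is negative: signed overflow. The true value 622 − (-1005) = 1627 lies outside [-1024, 1023].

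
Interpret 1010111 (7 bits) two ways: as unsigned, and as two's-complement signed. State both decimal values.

unsigned = 87, signed = -41

Unsigned: 1010111 = 87.
Signed: MSB=1 → 87 − 128 = -41.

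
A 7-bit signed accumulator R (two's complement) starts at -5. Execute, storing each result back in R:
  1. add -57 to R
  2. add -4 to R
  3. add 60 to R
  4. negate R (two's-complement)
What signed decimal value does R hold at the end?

6

Start: R = -5 = 1111011.
R = -5 + (-57) = -62 = 1000010
R = -62 + (-4) = -66; wraps to 62 = 0111110
R = 62 + 60 = 122; wraps to -6 = 1111010
R = −(-6) = 6 = 0000110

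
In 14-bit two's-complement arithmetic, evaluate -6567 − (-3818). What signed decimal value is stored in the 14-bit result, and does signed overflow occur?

-2749; no overflow

-6567 → 10011001011001
-3818 → 11000100010110
Subtract via negate-and-add: invert 11000100010110 + 1 = 00111011101010 (i.e. 3818).
  10011001011001
+ 00111011101010
= 11010101000011
Result 11010101000011: MSB = 1 → 13635 − 16384 = -2749.
Addends (after negating the subtrahend) have opposite signs, so signed overflow cannot occur.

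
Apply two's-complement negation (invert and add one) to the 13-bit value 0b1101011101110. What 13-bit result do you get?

0010100010010

Invert: 0010100010001. Add 1: 0010100010010.
Check: 1101011101110 = -1298, 0010100010010 = 1298.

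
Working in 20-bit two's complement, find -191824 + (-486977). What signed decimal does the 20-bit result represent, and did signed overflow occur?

369775; overflow

-191824 → 11010001001010110000
-486977 → 10001001000110111111
  11010001001010110000
+ 10001001000110111111
= 01011010010001101111  (discard carry-out 1)
Result 01011010010001101111: MSB = 0 → value 369775.
Both addends are negative but the stored result is non-negative: signed overflow. The true value -191824 + (-486977) = -678801 lies outside [-524288, 524287].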